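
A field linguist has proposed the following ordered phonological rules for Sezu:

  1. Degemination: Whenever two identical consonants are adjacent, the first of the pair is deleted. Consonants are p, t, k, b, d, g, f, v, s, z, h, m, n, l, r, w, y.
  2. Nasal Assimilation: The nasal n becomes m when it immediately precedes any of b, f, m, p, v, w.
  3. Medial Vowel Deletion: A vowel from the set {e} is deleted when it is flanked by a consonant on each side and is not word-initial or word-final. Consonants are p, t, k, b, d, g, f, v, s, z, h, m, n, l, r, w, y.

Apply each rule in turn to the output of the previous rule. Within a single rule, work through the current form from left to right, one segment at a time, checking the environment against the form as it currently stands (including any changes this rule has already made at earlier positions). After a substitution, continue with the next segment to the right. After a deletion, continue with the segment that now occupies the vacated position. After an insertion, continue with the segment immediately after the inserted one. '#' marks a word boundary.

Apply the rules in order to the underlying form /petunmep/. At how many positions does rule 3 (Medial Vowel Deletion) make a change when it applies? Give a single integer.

2

1 Degemination: no change — [petunmep]
2 Nasal Assimilation: [petunmep] → [petummep]
3 Medial Vowel Deletion: [petummep] → [ptummp]
Rule 3 changed 2 position(s).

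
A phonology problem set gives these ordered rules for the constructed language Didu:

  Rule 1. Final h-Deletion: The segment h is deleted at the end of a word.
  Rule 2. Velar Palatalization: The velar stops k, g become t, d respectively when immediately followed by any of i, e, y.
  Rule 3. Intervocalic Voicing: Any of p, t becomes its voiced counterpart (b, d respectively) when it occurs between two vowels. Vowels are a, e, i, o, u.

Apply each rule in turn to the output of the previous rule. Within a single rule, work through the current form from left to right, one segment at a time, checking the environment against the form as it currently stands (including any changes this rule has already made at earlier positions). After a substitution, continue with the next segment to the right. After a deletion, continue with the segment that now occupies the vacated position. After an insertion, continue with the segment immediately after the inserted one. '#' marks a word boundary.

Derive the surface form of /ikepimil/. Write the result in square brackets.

Rule 1 Final h-Deletion: no change — [ikepimil]
Rule 2 Velar Palatalization: [ikepimil] → [itepimil]
Rule 3 Intervocalic Voicing: [itepimil] → [idebimil]

[idebimil]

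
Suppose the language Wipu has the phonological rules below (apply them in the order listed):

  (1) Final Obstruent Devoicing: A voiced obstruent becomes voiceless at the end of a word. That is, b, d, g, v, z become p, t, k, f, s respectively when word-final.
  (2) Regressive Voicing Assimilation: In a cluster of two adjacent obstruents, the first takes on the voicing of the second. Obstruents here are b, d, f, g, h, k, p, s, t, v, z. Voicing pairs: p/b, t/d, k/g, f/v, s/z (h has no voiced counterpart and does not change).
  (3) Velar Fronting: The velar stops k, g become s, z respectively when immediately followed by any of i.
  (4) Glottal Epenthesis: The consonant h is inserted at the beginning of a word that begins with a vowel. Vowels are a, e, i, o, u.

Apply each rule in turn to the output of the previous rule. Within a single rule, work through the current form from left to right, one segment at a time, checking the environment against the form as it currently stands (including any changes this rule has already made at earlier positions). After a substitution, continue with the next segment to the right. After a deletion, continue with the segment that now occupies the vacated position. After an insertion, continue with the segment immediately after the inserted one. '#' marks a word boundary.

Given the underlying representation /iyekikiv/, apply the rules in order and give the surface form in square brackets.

[hiyesisif]

(1) Final Obstruent Devoicing: [iyekikiv] → [iyekikif]
(2) Regressive Voicing Assimilation: no change — [iyekikif]
(3) Velar Fronting: [iyekikif] → [iyesisif]
(4) Glottal Epenthesis: [iyesisif] → [hiyesisif]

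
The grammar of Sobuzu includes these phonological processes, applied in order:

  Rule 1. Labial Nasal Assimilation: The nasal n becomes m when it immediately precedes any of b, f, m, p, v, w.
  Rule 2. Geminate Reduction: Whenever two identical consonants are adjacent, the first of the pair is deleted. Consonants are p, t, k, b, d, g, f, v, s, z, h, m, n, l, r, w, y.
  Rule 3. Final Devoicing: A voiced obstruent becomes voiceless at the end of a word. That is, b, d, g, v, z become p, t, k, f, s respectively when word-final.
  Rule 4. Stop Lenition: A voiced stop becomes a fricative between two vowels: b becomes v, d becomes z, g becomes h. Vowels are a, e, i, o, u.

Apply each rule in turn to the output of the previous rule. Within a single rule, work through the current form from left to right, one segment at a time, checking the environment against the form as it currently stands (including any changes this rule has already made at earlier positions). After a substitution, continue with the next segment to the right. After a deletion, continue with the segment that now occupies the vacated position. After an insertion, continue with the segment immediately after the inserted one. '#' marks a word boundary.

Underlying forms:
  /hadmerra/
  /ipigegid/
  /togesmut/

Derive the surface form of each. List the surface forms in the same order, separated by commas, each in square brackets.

/hadmerra/:
  Rule 1 Labial Nasal Assimilation: no change — [hadmerra]
  Rule 2 Geminate Reduction: [hadmerra] → [hadmera]
  Rule 3 Final Devoicing: no change — [hadmera]
  Rule 4 Stop Lenition: no change — [hadmera]
/ipigegid/:
  Rule 1 Labial Nasal Assimilation: no change — [ipigegid]
  Rule 2 Geminate Reduction: no change — [ipigegid]
  Rule 3 Final Devoicing: [ipigegid] → [ipigegit]
  Rule 4 Stop Lenition: [ipigegit] → [ipihehit]
/togesmut/:
  Rule 1 Labial Nasal Assimilation: no change — [togesmut]
  Rule 2 Geminate Reduction: no change — [togesmut]
  Rule 3 Final Devoicing: no change — [togesmut]
  Rule 4 Stop Lenition: [togesmut] → [tohesmut]

[hadmera], [ipihehit], [tohesmut]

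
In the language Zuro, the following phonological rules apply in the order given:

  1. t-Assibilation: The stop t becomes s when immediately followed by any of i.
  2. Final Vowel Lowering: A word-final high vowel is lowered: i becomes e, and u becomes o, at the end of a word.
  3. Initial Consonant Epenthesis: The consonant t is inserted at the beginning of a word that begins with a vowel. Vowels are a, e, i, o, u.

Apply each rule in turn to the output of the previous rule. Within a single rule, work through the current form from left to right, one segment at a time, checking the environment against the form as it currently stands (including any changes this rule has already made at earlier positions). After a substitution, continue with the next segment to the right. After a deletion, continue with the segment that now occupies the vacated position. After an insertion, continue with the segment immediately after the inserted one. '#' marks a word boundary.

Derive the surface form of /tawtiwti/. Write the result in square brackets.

[tawsiwse]

1 t-Assibilation: [tawtiwti] → [tawsiwsi]
2 Final Vowel Lowering: [tawsiwsi] → [tawsiwse]
3 Initial Consonant Epenthesis: no change — [tawsiwse]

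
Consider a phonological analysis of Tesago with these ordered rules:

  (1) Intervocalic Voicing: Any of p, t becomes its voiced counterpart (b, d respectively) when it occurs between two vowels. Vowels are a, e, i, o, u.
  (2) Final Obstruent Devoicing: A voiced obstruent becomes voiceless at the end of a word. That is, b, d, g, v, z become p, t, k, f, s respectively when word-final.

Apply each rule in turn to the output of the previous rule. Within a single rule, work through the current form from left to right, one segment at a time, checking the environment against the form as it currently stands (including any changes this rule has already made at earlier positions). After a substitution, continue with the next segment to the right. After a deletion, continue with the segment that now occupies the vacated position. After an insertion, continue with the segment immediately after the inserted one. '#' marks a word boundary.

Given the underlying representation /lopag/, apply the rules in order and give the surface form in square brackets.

[lobak]

(1) Intervocalic Voicing: [lopag] → [lobag]
(2) Final Obstruent Devoicing: [lobag] → [lobak]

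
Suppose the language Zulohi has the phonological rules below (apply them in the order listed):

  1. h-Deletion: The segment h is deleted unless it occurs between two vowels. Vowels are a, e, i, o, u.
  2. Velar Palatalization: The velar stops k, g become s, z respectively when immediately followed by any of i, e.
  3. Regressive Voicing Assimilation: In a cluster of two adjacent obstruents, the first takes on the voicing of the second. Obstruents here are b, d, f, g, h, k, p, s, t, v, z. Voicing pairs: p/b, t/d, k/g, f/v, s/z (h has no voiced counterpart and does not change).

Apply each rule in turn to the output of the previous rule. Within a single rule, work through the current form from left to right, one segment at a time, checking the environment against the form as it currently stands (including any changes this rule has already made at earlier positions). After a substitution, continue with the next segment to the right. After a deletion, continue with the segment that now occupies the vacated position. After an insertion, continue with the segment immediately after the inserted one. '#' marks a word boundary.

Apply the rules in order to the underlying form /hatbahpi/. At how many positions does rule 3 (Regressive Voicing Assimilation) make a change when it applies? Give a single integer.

1 h-Deletion: [hatbahpi] → [atbapi]
2 Velar Palatalization: no change — [atbapi]
3 Regressive Voicing Assimilation: [atbapi] → [adbapi]
Rule 3 changed 1 position(s).

1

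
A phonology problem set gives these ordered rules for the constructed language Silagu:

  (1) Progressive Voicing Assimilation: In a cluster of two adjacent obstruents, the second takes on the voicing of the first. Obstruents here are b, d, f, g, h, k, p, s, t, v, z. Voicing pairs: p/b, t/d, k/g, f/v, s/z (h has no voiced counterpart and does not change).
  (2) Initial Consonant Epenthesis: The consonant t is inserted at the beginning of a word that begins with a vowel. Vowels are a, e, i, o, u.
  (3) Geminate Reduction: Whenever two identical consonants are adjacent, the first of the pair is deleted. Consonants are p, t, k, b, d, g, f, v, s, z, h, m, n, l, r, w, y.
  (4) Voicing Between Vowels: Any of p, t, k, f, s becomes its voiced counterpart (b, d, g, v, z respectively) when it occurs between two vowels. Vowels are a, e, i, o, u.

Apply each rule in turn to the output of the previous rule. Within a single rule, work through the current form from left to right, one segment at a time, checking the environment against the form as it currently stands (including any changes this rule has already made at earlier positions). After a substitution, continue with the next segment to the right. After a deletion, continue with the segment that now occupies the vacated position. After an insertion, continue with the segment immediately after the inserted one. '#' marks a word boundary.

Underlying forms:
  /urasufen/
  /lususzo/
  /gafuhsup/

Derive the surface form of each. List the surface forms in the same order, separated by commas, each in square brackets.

/urasufen/:
  (1) Progressive Voicing Assimilation: no change — [urasufen]
  (2) Initial Consonant Epenthesis: [urasufen] → [turasufen]
  (3) Geminate Reduction: no change — [turasufen]
  (4) Voicing Between Vowels: [turasufen] → [turazuven]
/lususzo/:
  (1) Progressive Voicing Assimilation: [lususzo] → [lususso]
  (2) Initial Consonant Epenthesis: no change — [lususso]
  (3) Geminate Reduction: [lususso] → [lususo]
  (4) Voicing Between Vowels: [lususo] → [luzuzo]
/gafuhsup/:
  (1) Progressive Voicing Assimilation: no change — [gafuhsup]
  (2) Initial Consonant Epenthesis: no change — [gafuhsup]
  (3) Geminate Reduction: no change — [gafuhsup]
  (4) Voicing Between Vowels: [gafuhsup] → [gavuhsup]

[turazuven], [luzuzo], [gavuhsup]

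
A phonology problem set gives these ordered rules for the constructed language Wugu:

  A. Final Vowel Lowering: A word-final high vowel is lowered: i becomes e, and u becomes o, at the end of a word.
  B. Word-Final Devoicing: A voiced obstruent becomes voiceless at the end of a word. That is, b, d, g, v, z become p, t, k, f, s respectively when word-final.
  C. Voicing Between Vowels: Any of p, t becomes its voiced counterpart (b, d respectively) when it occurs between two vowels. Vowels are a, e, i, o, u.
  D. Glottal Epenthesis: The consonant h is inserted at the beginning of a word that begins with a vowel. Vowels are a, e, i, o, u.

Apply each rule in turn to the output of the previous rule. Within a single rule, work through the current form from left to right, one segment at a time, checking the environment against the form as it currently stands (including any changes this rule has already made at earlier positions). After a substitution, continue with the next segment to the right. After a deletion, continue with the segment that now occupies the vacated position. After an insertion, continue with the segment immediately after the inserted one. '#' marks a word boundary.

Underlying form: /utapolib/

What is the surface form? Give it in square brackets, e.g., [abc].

A Final Vowel Lowering: no change — [utapolib]
B Word-Final Devoicing: [utapolib] → [utapolip]
C Voicing Between Vowels: [utapolip] → [udabolip]
D Glottal Epenthesis: [udabolip] → [hudabolip]

[hudabolip]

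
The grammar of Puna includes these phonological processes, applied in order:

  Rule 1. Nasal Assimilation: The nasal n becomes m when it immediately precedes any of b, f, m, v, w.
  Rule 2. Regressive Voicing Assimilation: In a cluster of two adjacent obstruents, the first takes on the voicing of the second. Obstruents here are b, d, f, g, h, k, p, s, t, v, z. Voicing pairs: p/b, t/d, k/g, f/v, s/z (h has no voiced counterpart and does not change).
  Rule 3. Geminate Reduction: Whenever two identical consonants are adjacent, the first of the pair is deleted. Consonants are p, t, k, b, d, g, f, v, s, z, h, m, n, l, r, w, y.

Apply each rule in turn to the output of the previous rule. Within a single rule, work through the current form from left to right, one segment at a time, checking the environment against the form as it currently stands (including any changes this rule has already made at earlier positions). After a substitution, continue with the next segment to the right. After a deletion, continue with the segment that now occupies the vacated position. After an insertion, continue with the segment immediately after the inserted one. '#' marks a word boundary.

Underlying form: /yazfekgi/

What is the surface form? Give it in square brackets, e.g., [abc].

[yasfegi]

Rule 1 Nasal Assimilation: no change — [yazfekgi]
Rule 2 Regressive Voicing Assimilation: [yazfekgi] → [yasfeggi]
Rule 3 Geminate Reduction: [yasfeggi] → [yasfegi]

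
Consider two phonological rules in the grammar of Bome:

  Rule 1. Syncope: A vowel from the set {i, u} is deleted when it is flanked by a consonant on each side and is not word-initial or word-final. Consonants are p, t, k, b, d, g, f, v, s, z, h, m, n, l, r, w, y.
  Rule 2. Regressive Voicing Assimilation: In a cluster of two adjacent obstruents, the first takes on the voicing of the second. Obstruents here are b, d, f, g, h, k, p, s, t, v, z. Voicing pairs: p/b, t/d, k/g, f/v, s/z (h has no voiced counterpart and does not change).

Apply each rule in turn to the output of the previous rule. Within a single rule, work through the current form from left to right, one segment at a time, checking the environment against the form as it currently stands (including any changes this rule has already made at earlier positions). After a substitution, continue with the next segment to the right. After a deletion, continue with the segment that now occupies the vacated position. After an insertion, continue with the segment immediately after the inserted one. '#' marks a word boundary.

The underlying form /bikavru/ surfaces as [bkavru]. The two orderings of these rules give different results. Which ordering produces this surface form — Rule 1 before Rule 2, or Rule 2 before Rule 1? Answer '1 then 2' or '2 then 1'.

2 then 1

Order 1 then 2:
  1 Syncope: [bikavru] → [bkavru]
  2 Regressive Voicing Assimilation: [bkavru] → [pkavru]
  result: [pkavru]
Order 2 then 1:
  2 Regressive Voicing Assimilation: no change — [bikavru]
  1 Syncope: [bikavru] → [bkavru]
  result: [bkavru]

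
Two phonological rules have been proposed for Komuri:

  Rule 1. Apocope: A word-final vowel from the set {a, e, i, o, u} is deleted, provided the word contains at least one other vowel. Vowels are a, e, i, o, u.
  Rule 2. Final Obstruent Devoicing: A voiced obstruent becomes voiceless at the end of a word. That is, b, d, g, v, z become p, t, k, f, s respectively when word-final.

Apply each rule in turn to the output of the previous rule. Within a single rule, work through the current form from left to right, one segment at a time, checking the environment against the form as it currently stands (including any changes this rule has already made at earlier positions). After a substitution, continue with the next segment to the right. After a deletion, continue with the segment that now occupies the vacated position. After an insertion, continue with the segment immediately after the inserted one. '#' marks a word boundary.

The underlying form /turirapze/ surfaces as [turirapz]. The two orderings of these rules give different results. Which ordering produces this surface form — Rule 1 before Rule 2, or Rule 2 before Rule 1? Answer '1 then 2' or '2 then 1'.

Order 1 then 2:
  1 Apocope: [turirapze] → [turirapz]
  2 Final Obstruent Devoicing: [turirapz] → [turiraps]
  result: [turiraps]
Order 2 then 1:
  2 Final Obstruent Devoicing: no change — [turirapze]
  1 Apocope: [turirapze] → [turirapz]
  result: [turirapz]

2 then 1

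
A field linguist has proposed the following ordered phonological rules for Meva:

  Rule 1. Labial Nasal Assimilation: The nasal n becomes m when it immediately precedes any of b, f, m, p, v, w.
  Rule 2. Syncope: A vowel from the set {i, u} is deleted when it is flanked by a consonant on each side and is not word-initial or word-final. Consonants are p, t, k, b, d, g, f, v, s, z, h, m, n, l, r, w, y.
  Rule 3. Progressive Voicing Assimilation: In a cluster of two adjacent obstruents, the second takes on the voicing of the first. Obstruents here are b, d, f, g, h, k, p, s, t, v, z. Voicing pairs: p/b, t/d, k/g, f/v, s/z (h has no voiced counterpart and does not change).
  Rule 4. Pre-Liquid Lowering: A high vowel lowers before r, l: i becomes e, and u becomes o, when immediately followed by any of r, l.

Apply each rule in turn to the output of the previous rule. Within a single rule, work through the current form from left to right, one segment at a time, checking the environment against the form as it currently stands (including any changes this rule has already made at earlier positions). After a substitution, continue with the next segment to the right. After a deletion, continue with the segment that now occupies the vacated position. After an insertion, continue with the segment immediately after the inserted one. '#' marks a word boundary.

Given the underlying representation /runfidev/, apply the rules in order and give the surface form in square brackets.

[rmftev]

Rule 1 Labial Nasal Assimilation: [runfidev] → [rumfidev]
Rule 2 Syncope: [rumfidev] → [rmfdev]
Rule 3 Progressive Voicing Assimilation: [rmfdev] → [rmftev]
Rule 4 Pre-Liquid Lowering: no change — [rmftev]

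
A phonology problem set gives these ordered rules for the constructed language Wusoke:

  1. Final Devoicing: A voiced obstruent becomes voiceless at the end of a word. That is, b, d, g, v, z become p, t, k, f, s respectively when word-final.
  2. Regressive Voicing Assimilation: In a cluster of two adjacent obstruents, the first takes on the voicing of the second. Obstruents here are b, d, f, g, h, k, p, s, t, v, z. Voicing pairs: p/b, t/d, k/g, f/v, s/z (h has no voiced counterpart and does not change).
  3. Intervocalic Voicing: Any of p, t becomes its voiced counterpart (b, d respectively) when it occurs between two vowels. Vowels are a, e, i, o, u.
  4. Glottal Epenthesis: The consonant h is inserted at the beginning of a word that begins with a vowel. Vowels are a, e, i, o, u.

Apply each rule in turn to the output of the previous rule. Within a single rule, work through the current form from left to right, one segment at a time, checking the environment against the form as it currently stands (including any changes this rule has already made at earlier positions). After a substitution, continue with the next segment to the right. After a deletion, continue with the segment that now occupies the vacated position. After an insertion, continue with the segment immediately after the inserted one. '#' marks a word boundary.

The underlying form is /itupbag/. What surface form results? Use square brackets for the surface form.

1 Final Devoicing: [itupbag] → [itupbak]
2 Regressive Voicing Assimilation: [itupbak] → [itubbak]
3 Intervocalic Voicing: [itubbak] → [idubbak]
4 Glottal Epenthesis: [idubbak] → [hidubbak]

[hidubbak]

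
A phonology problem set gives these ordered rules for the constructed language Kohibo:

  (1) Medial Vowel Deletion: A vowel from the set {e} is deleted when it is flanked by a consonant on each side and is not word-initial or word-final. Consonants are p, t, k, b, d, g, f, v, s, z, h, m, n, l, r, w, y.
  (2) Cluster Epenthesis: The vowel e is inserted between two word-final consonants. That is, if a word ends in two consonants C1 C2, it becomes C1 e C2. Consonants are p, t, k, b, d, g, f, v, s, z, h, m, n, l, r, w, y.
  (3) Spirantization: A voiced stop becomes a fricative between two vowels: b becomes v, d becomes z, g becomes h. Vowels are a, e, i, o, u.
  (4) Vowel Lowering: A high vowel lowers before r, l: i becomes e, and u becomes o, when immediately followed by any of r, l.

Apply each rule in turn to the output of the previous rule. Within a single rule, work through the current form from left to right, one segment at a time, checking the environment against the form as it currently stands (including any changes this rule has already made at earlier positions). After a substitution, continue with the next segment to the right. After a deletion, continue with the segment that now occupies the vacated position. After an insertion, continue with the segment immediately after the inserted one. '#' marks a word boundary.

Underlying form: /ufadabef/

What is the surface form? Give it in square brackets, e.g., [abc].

[ufazavef]

(1) Medial Vowel Deletion: [ufadabef] → [ufadabf]
(2) Cluster Epenthesis: [ufadabf] → [ufadabef]
(3) Spirantization: [ufadabef] → [ufazavef]
(4) Vowel Lowering: no change — [ufazavef]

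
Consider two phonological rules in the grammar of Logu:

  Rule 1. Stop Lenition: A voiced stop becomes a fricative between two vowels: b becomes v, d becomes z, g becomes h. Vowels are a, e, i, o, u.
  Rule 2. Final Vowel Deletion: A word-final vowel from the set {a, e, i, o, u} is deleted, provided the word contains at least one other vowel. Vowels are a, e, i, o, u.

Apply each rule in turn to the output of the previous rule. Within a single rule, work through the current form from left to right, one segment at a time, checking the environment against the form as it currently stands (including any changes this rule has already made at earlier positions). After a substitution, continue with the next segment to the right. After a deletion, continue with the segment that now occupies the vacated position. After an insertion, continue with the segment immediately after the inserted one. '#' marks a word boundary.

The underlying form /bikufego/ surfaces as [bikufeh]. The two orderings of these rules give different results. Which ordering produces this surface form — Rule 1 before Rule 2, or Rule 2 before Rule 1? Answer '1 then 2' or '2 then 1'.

1 then 2

Order 1 then 2:
  1 Stop Lenition: [bikufego] → [bikufeho]
  2 Final Vowel Deletion: [bikufeho] → [bikufeh]
  result: [bikufeh]
Order 2 then 1:
  2 Final Vowel Deletion: [bikufego] → [bikufeg]
  1 Stop Lenition: no change — [bikufeg]
  result: [bikufeg]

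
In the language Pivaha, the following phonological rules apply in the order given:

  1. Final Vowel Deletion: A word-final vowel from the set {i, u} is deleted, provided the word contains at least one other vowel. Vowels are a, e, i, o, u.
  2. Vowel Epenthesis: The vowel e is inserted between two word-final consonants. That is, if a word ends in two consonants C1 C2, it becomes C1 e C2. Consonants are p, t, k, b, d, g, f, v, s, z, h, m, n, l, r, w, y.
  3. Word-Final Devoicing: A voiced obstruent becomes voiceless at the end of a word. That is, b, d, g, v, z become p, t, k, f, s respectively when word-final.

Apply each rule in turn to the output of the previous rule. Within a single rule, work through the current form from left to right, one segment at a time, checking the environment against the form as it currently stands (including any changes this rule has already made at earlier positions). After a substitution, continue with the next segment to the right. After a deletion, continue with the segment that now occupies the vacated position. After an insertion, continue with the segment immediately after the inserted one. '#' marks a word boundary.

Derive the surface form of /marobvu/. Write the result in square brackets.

[marobef]

1 Final Vowel Deletion: [marobvu] → [marobv]
2 Vowel Epenthesis: [marobv] → [marobev]
3 Word-Final Devoicing: [marobev] → [marobef]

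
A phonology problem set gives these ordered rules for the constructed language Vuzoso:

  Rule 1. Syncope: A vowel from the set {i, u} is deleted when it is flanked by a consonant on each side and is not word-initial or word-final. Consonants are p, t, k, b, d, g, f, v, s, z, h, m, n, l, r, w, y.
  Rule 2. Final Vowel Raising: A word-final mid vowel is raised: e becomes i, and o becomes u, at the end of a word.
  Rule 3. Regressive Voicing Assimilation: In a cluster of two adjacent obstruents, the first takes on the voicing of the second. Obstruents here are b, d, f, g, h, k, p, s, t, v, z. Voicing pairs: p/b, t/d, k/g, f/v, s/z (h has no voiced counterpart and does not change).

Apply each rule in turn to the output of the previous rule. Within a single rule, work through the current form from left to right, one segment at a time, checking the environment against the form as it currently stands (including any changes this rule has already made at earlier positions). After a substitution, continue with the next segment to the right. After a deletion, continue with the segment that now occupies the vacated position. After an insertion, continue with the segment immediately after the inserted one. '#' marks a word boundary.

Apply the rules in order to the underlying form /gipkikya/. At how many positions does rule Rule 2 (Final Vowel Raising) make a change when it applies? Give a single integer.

0

Rule 1 Syncope: [gipkikya] → [gpkkya]
Rule 2 Final Vowel Raising: no change — [gpkkya]
Rule 3 Regressive Voicing Assimilation: [gpkkya] → [kpkkya]
Rule Rule 2 changed 0 position(s).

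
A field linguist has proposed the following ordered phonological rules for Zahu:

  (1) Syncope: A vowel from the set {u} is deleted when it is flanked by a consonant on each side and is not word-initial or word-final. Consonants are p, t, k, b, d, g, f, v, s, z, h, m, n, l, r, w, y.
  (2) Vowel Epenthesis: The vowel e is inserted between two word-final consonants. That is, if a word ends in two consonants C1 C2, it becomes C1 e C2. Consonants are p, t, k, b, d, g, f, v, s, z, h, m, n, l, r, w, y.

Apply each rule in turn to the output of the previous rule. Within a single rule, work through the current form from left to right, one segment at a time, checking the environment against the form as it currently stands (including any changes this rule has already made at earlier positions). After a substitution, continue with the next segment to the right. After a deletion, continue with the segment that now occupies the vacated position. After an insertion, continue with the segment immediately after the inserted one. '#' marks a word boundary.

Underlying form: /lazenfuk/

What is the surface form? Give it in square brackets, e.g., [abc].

(1) Syncope: [lazenfuk] → [lazenfk]
(2) Vowel Epenthesis: [lazenfk] → [lazenfek]

[lazenfek]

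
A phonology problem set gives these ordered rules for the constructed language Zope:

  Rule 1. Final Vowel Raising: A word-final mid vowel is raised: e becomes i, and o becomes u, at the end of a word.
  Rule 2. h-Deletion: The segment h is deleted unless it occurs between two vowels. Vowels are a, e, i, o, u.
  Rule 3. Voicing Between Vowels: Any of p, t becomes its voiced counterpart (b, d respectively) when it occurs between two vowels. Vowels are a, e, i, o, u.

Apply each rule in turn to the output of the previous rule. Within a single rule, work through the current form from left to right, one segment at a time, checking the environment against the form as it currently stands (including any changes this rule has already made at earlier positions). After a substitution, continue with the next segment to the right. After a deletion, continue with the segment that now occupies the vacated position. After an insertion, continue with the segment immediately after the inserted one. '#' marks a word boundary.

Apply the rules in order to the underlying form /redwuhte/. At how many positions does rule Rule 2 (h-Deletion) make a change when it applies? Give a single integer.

1

Rule 1 Final Vowel Raising: [redwuhte] → [redwuhti]
Rule 2 h-Deletion: [redwuhti] → [redwuti]
Rule 3 Voicing Between Vowels: [redwuti] → [redwudi]
Rule Rule 2 changed 1 position(s).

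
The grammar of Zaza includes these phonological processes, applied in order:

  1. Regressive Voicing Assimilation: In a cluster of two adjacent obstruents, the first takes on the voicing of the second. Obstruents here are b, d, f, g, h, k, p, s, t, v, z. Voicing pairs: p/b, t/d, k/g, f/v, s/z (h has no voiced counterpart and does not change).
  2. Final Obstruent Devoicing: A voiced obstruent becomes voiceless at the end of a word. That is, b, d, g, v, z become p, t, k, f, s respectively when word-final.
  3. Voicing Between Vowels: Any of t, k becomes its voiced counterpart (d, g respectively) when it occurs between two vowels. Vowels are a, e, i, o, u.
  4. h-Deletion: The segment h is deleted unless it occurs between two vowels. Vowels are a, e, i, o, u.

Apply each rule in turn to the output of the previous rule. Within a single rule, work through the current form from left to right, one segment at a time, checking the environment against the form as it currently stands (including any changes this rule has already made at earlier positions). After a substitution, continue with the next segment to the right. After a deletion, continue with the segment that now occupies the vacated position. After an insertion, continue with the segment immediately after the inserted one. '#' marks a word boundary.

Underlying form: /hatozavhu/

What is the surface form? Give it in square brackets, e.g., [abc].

1 Regressive Voicing Assimilation: [hatozavhu] → [hatozafhu]
2 Final Obstruent Devoicing: no change — [hatozafhu]
3 Voicing Between Vowels: [hatozafhu] → [hadozafhu]
4 h-Deletion: [hadozafhu] → [adozafu]

[adozafu]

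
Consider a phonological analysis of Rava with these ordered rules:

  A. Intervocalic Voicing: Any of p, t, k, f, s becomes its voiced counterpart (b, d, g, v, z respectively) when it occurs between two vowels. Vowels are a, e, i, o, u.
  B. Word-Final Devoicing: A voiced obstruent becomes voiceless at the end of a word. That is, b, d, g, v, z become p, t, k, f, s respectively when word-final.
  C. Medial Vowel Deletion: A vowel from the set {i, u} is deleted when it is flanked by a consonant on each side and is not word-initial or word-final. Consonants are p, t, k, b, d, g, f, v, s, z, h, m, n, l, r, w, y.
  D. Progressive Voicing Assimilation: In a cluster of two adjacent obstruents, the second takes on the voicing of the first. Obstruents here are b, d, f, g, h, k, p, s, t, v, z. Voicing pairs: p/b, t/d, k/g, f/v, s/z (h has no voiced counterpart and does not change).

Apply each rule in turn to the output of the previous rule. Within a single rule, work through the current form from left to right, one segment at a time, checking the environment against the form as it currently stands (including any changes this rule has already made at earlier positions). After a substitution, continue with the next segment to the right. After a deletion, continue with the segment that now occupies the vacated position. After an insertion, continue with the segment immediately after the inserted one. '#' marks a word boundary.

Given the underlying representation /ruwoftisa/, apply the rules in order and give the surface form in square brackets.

[rwoftsa]

A Intervocalic Voicing: [ruwoftisa] → [ruwoftiza]
B Word-Final Devoicing: no change — [ruwoftiza]
C Medial Vowel Deletion: [ruwoftiza] → [rwoftza]
D Progressive Voicing Assimilation: [rwoftza] → [rwoftsa]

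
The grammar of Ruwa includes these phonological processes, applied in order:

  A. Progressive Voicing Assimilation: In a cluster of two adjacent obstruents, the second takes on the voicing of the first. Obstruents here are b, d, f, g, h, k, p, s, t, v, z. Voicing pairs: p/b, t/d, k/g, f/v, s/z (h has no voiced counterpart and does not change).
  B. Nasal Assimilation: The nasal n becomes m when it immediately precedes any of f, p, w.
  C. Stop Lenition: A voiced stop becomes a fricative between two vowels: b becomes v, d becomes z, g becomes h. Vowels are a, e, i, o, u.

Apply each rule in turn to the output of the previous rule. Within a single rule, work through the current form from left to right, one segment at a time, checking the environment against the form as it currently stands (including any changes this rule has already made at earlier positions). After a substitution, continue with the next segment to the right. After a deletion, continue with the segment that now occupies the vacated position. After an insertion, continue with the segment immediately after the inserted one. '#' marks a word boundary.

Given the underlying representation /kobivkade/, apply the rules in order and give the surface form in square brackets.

A Progressive Voicing Assimilation: [kobivkade] → [kobivgade]
B Nasal Assimilation: no change — [kobivgade]
C Stop Lenition: [kobivgade] → [kovivgaze]

[kovivgaze]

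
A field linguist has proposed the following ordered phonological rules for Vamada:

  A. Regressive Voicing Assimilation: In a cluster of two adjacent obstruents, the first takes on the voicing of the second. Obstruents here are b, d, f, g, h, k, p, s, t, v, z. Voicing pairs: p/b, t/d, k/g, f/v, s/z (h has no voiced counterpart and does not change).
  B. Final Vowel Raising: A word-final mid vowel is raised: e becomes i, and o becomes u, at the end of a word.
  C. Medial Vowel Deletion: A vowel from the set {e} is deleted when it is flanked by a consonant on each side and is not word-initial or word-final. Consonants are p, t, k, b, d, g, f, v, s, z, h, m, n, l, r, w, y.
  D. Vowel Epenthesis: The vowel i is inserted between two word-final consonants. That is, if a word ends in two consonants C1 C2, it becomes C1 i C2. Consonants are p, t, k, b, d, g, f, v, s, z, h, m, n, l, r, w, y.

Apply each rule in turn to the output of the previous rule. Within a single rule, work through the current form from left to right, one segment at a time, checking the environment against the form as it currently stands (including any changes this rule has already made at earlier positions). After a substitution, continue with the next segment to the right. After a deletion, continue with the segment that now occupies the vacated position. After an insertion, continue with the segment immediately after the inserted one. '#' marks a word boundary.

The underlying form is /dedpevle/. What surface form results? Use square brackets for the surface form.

[dtpvli]

A Regressive Voicing Assimilation: [dedpevle] → [detpevle]
B Final Vowel Raising: [detpevle] → [detpevli]
C Medial Vowel Deletion: [detpevli] → [dtpvli]
D Vowel Epenthesis: no change — [dtpvli]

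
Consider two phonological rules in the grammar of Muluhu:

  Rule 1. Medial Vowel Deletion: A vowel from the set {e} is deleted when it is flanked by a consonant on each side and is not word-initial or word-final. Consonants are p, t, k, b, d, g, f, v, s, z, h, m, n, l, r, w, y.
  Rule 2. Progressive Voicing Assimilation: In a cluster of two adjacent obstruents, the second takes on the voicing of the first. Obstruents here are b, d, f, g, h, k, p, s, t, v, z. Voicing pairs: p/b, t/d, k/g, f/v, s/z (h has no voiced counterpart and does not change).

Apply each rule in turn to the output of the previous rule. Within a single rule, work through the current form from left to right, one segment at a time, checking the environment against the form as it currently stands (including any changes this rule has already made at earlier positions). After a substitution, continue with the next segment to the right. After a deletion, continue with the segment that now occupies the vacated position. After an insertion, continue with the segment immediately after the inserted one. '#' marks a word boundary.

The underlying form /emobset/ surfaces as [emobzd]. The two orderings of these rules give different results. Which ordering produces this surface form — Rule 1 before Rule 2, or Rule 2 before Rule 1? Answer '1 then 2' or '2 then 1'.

Order 1 then 2:
  1 Medial Vowel Deletion: [emobset] → [emobst]
  2 Progressive Voicing Assimilation: [emobst] → [emobzd]
  result: [emobzd]
Order 2 then 1:
  2 Progressive Voicing Assimilation: [emobset] → [emobzet]
  1 Medial Vowel Deletion: [emobzet] → [emobzt]
  result: [emobzt]

1 then 2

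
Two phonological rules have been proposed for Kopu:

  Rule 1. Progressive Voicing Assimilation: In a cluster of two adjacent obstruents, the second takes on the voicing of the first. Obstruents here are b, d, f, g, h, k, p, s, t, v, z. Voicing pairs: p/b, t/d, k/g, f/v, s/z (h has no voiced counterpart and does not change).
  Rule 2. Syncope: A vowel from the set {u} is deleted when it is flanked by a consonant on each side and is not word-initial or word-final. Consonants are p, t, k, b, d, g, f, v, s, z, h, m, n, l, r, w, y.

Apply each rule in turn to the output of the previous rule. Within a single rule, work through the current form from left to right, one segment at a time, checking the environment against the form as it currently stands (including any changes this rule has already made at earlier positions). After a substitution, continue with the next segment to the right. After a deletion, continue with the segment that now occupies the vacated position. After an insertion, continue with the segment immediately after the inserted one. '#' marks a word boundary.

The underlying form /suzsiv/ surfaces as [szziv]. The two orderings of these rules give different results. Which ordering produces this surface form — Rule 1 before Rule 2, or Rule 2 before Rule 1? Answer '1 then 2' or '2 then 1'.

1 then 2

Order 1 then 2:
  1 Progressive Voicing Assimilation: [suzsiv] → [suzziv]
  2 Syncope: [suzziv] → [szziv]
  result: [szziv]
Order 2 then 1:
  2 Syncope: [suzsiv] → [szsiv]
  1 Progressive Voicing Assimilation: [szsiv] → [sssiv]
  result: [sssiv]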